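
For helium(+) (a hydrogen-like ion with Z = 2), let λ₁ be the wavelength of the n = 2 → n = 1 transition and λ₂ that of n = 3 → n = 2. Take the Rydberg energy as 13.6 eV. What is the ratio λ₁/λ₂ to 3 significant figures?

0.185

λ ∝ 1/ΔE ∝ 1/(1/n_f² − 1/n_i²), and the Z² and hc factors cancel in the ratio.
λ₁/λ₂ = (1/2² − 1/3²)/(1/1² − 1/2²) = 0.1389/0.7500 = 0.185.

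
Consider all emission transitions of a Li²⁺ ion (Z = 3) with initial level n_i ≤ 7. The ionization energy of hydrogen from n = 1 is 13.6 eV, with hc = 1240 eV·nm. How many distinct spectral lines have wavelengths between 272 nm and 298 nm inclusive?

1

Enumerate all n_i → n_f pairs with 1 ≤ n_f < n_i ≤ 7 and compute λ = 1240 / [13.6·9·(1/n_f² − 1/n_i²)].
Lines falling in [272, 298] nm: 6→4 (291.8 nm).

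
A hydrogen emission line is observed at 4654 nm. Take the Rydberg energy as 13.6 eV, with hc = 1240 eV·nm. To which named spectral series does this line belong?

Pfund

ΔE = 1240/4654 = 0.2664 eV.
This matches 13.6 × (1/5² − 1/7²), so n_f = 5: the Pfund series.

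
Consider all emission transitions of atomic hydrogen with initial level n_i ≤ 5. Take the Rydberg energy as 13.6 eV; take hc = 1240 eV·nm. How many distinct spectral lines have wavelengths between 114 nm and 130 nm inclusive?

Enumerate all n_i → n_f pairs with 1 ≤ n_f < n_i ≤ 5 and compute λ = 1240 / [13.6·1·(1/n_f² − 1/n_i²)].
Lines falling in [114, 130] nm: 2→1 (121.6 nm).

1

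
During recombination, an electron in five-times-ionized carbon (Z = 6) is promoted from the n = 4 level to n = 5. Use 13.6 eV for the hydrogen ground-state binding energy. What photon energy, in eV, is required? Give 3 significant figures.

11.0 eV

The Bohr energies scale as Z², so for Z = 6: E_n = −489.6/n² eV.
E_5 = −489.6/25 = −19.58 eV and E_4 = −489.6/16 = −30.60 eV.
The photon energy is |E_5 − E_4| = 11.0 eV.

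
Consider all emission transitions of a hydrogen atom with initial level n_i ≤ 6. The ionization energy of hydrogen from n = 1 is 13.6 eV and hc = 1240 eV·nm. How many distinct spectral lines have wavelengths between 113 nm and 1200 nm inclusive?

6

Enumerate all n_i → n_f pairs with 1 ≤ n_f < n_i ≤ 6 and compute λ = 1240 / [13.6·1·(1/n_f² − 1/n_i²)].
Lines falling in [113, 1200] nm: 2→1 (121.6 nm), 6→2 (410.3 nm), 5→2 (434.2 nm), 4→2 (486.3 nm), 3→2 (656.5 nm), 6→3 (1094 nm).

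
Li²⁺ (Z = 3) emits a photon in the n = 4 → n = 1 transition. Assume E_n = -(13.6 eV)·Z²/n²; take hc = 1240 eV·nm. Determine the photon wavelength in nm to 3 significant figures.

10.8 nm

For Z = 3 the level energies scale as Z², so the effective Rydberg energy is 13.6 × 9 = 122.4 eV.
ΔE = 122.4 × (1/1² − 1/4²) = 122.4 × 0.9375 = 114.8 eV.
λ = hc/ΔE = 1240 / 114.8 = 10.8 nm.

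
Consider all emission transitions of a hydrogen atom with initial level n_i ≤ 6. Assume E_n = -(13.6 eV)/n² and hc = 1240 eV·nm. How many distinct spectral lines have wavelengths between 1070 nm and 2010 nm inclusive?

Enumerate all n_i → n_f pairs with 1 ≤ n_f < n_i ≤ 6 and compute λ = 1240 / [13.6·1·(1/n_f² − 1/n_i²)].
Lines falling in [1070, 2010] nm: 6→3 (1094 nm), 5→3 (1282 nm), 4→3 (1876 nm).

3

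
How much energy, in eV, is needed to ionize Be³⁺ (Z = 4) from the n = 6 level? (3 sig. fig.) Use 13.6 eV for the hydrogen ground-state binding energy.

6.04 eV

E_n = −13.6 Z²/n² = −217.6/n² eV for Z = 4.
E_6 = −217.6/36 = −6.04 eV, so ionization (to E = 0) requires 6.04 eV.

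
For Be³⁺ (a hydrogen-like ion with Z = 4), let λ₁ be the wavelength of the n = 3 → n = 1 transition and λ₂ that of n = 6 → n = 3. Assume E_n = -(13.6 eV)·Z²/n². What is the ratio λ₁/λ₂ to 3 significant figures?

0.0938

λ ∝ 1/ΔE ∝ 1/(1/n_f² − 1/n_i²), and the Z² and hc factors cancel in the ratio.
λ₁/λ₂ = (1/3² − 1/6²)/(1/1² − 1/3²) = 0.08333/0.8889 = 0.0938.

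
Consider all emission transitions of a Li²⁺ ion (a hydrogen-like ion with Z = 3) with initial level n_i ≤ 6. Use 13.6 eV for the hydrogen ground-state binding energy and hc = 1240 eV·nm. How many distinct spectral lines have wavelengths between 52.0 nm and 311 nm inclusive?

Enumerate all n_i → n_f pairs with 1 ≤ n_f < n_i ≤ 6 and compute λ = 1240 / [13.6·9·(1/n_f² − 1/n_i²)].
Lines falling in [52.0, 311] nm: 4→2 (54.03 nm), 3→2 (72.94 nm), 6→3 (121.6 nm), 5→3 (142.5 nm), 4→3 (208.4 nm), 6→4 (291.8 nm).

6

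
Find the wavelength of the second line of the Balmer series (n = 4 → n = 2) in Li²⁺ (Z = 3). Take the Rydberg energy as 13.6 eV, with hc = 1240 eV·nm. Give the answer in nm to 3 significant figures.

54.0 nm

The Balmer series terminates on n_f = 2; the second line has n_i = 2+2 = 4.
ΔE = 122.4 × (1/2² − 1/4²) = 22.95 eV.
λ = 1240 / 22.95 = 54.0 nm.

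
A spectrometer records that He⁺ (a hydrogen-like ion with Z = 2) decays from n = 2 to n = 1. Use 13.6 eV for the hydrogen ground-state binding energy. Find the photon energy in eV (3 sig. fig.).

40.8 eV

The Bohr energies scale as Z², so for Z = 2: E_n = −54.40/n² eV.
E_2 = −54.40/4 = −13.60 eV and E_1 = −54.40/1 = −54.40 eV.
The photon energy is |E_2 − E_1| = 40.8 eV.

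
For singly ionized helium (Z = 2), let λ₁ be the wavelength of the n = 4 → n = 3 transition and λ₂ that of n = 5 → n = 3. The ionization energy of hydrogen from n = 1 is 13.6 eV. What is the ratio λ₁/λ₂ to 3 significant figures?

λ ∝ 1/ΔE ∝ 1/(1/n_f² − 1/n_i²), and the Z² and hc factors cancel in the ratio.
λ₁/λ₂ = (1/3² − 1/5²)/(1/3² − 1/4²) = 0.07111/0.04861 = 1.46.

1.46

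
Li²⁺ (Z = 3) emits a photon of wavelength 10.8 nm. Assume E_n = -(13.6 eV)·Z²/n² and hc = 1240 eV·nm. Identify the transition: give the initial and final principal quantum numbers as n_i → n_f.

n_i = 4, n_f = 1

The photon energy is ΔE = hc/λ = 1240 / 10.8 = 114.8 eV.
With Z = 3, ΔE = 122.4 × (1/n_f² − 1/n_i²), so 1/n_f² − 1/n_i² = 0.9380.
Trying n_f = 1 gives 1/n_i² = 0.06197, i.e. n_i ≈ 4; this pair matches.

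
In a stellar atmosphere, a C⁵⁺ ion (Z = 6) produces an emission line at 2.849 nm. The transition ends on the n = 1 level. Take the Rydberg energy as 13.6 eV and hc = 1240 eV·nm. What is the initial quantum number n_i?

The photon energy is ΔE = hc/λ = 1240 / 2.849 = 435.2 eV.
With Z = 6, ΔE = 489.6 × (1/n_f² − 1/n_i²), so 1/n_f² − 1/n_i² = 0.8890.
With n_f = 1: 1/n_i² = 1/1 − 0.8890 = 0.1110, so n_i ≈ 3.00.

n_i = 3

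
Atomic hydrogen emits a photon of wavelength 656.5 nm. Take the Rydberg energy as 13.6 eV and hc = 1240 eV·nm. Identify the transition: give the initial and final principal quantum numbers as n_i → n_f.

n_i = 3, n_f = 2

The photon energy is ΔE = hc/λ = 1240 / 656.5 = 1.889 eV.
With Z = 1, ΔE = 13.60 × (1/n_f² − 1/n_i²), so 1/n_f² − 1/n_i² = 0.1389.
Trying n_f = 2 gives 1/n_i² = 0.1111, i.e. n_i ≈ 3; this pair matches.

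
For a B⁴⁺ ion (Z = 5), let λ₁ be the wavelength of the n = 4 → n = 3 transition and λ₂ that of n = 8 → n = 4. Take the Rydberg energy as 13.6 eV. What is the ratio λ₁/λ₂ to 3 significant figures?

0.964

λ ∝ 1/ΔE ∝ 1/(1/n_f² − 1/n_i²), and the Z² and hc factors cancel in the ratio.
λ₁/λ₂ = (1/4² − 1/8²)/(1/3² − 1/4²) = 0.04688/0.04861 = 0.964.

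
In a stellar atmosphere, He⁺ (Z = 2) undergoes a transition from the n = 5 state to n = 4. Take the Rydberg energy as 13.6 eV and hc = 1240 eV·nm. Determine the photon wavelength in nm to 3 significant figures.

For Z = 2 the level energies scale as Z², so the effective Rydberg energy is 13.6 × 4 = 54.40 eV.
ΔE = 54.40 × (1/4² − 1/5²) = 54.40 × 0.02250 = 1.224 eV.
λ = hc/ΔE = 1240 / 1.224 = 1010 nm.

1010 nm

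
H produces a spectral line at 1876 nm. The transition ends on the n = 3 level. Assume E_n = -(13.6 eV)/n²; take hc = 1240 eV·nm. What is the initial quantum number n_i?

n_i = 4

The photon energy is ΔE = hc/λ = 1240 / 1876 = 0.6610 eV.
With Z = 1, ΔE = 13.60 × (1/n_f² − 1/n_i²), so 1/n_f² − 1/n_i² = 0.04860.
With n_f = 3: 1/n_i² = 1/9 − 0.04860 = 0.06251, so n_i ≈ 4.00.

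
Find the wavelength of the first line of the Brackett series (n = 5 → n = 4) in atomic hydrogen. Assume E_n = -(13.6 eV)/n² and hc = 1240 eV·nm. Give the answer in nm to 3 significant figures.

The Brackett series terminates on n_f = 4; the first line has n_i = 4+1 = 5.
ΔE = 13.60 × (1/4² − 1/5²) = 0.3060 eV.
λ = 1240 / 0.3060 = 4050 nm.

4050 nm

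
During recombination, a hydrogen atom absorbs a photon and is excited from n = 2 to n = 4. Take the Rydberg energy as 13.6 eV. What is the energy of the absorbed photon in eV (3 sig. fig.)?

2.55 eV

E_4 = −13.60/16 = −0.8500 eV and E_2 = −13.60/4 = −3.400 eV.
The photon energy is |E_4 − E_2| = 2.55 eV.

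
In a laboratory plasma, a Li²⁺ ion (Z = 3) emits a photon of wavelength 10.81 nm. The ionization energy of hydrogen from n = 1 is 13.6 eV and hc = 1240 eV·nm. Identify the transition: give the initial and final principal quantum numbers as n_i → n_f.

n_i = 4, n_f = 1

The photon energy is ΔE = hc/λ = 1240 / 10.81 = 114.7 eV.
With Z = 3, ΔE = 122.4 × (1/n_f² − 1/n_i²), so 1/n_f² − 1/n_i² = 0.9372.
Trying n_f = 1 gives 1/n_i² = 0.06284, i.e. n_i ≈ 4; this pair matches.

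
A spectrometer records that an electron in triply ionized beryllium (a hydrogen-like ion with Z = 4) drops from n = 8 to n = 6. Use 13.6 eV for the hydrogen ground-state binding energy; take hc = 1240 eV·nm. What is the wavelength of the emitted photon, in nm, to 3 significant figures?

469 nm

For Z = 4 the level energies scale as Z², so the effective Rydberg energy is 13.6 × 16 = 217.6 eV.
ΔE = 217.6 × (1/6² − 1/8²) = 217.6 × 0.01215 = 2.644 eV.
λ = hc/ΔE = 1240 / 2.644 = 469 nm.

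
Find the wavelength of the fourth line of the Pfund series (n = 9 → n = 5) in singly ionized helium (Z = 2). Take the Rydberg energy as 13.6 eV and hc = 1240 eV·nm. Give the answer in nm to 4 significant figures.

824.3 nm

The Pfund series terminates on n_f = 5; the fourth line has n_i = 5+4 = 9.
ΔE = 54.40 × (1/5² − 1/9²) = 1.504 eV.
λ = 1240 / 1.504 = 824.3 nm.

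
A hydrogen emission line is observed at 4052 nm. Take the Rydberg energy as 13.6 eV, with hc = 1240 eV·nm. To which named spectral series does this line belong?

ΔE = 1240/4052 = 0.3060 eV.
This matches 13.6 × (1/4² − 1/5²), so n_f = 4: the Brackett series.

Brackett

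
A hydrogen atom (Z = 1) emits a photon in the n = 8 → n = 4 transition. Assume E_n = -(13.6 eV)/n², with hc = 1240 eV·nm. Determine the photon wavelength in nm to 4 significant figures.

1945 nm

ΔE = 13.60 × (1/4² − 1/8²) = 13.60 × 0.04688 = 0.6375 eV.
λ = hc/ΔE = 1240 / 0.6375 = 1945 nm.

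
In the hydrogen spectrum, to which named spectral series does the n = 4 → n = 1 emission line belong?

The series is set by the lower level: n_f = 1 is the Lyman series.

Lyman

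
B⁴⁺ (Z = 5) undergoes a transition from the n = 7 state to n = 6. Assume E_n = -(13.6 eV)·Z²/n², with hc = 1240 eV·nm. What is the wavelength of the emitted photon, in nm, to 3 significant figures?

495 nm

For Z = 5 the level energies scale as Z², so the effective Rydberg energy is 13.6 × 25 = 340.0 eV.
ΔE = 340.0 × (1/6² − 1/7²) = 340.0 × 0.007370 = 2.506 eV.
λ = hc/ΔE = 1240 / 2.506 = 495 nm.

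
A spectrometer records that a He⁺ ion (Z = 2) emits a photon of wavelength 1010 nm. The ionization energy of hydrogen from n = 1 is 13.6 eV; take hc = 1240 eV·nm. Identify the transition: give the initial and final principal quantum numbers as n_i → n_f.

n_i = 5, n_f = 4

The photon energy is ΔE = hc/λ = 1240 / 1010 = 1.228 eV.
With Z = 2, ΔE = 54.40 × (1/n_f² − 1/n_i²), so 1/n_f² − 1/n_i² = 0.02257.
Trying n_f = 4 gives 1/n_i² = 0.03993, i.e. n_i ≈ 5; this pair matches.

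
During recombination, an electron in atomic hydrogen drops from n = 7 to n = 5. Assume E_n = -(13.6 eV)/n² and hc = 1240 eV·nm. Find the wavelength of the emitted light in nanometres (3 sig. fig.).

ΔE = 13.60 × (1/5² − 1/7²) = 13.60 × 0.01959 = 0.2664 eV.
λ = hc/ΔE = 1240 / 0.2664 = 4650 nm.

4650 nm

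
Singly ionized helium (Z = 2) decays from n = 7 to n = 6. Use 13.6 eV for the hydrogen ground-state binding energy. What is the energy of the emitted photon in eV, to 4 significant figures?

0.4009 eV

The Bohr energies scale as Z², so for Z = 2: E_n = −54.40/n² eV.
E_7 = −54.40/49 = −1.110 eV and E_6 = −54.40/36 = −1.511 eV.
The photon energy is |E_7 − E_6| = 0.4009 eV.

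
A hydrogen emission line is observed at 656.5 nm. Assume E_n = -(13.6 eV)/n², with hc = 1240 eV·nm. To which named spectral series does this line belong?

Balmer

ΔE = 1240/656.5 = 1.889 eV.
This matches 13.6 × (1/2² − 1/3²), so n_f = 2: the Balmer series.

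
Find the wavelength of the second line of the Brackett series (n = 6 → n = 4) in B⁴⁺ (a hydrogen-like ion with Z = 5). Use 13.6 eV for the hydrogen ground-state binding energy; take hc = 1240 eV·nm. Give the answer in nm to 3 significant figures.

105 nm

The Brackett series terminates on n_f = 4; the second line has n_i = 4+2 = 6.
ΔE = 340.0 × (1/4² − 1/6²) = 11.81 eV.
λ = 1240 / 11.81 = 105 nm.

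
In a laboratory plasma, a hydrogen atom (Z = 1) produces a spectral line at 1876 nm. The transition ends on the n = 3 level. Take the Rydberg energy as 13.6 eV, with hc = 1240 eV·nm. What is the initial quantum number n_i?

n_i = 4

The photon energy is ΔE = hc/λ = 1240 / 1876 = 0.6610 eV.
With Z = 1, ΔE = 13.60 × (1/n_f² − 1/n_i²), so 1/n_f² − 1/n_i² = 0.04860.
With n_f = 3: 1/n_i² = 1/9 − 0.04860 = 0.06251, so n_i ≈ 4.00.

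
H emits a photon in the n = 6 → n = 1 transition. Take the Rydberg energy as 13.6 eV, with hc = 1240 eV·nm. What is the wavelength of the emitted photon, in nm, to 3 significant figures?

93.8 nm

ΔE = 13.60 × (1/1² − 1/6²) = 13.60 × 0.9722 = 13.22 eV.
λ = hc/ΔE = 1240 / 13.22 = 93.8 nm.
This line belongs to the Lyman series.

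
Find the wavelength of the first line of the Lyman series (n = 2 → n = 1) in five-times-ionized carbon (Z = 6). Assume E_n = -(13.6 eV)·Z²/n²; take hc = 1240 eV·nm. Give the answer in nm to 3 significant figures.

The Lyman series terminates on n_f = 1; the first line has n_i = 1+1 = 2.
ΔE = 489.6 × (1/1² − 1/2²) = 367.2 eV.
λ = 1240 / 367.2 = 3.38 nm.

3.38 nm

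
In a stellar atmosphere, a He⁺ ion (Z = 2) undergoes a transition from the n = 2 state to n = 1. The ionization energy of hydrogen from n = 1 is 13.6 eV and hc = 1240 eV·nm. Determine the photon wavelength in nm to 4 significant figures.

30.39 nm

For Z = 2 the level energies scale as Z², so the effective Rydberg energy is 13.6 × 4 = 54.40 eV.
ΔE = 54.40 × (1/1² − 1/2²) = 54.40 × 0.7500 = 40.80 eV.
λ = hc/ΔE = 1240 / 40.80 = 30.39 nm.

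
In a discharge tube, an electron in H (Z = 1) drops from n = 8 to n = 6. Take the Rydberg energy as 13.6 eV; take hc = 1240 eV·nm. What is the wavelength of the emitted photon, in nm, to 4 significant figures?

7503 nm

ΔE = 13.60 × (1/6² − 1/8²) = 13.60 × 0.01215 = 0.1653 eV.
λ = hc/ΔE = 1240 / 0.1653 = 7503 nm.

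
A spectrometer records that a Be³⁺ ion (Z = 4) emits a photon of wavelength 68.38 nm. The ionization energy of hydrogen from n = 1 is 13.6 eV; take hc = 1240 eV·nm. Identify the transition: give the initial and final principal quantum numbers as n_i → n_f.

The photon energy is ΔE = hc/λ = 1240 / 68.38 = 18.13 eV.
With Z = 4, ΔE = 217.6 × (1/n_f² − 1/n_i²), so 1/n_f² − 1/n_i² = 0.08334.
Trying n_f = 3 gives 1/n_i² = 0.02777, i.e. n_i ≈ 6; this pair matches.

n_i = 6, n_f = 3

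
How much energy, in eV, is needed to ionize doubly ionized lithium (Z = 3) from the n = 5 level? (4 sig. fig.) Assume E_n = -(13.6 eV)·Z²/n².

E_n = −13.6 Z²/n² = −122.4/n² eV for Z = 3.
E_5 = −122.4/25 = −4.896 eV, so ionization (to E = 0) requires 4.896 eV.

4.896 eV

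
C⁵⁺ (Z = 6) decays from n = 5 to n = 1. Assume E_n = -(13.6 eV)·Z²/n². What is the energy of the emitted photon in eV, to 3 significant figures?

The Bohr energies scale as Z², so for Z = 6: E_n = −489.6/n² eV.
E_5 = −489.6/25 = −19.58 eV and E_1 = −489.6/1 = −489.6 eV.
The photon energy is |E_5 − E_1| = 470 eV.

470 eV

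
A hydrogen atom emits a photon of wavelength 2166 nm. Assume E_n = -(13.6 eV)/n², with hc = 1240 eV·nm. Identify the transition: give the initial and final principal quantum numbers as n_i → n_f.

The photon energy is ΔE = hc/λ = 1240 / 2166 = 0.5725 eV.
With Z = 1, ΔE = 13.60 × (1/n_f² − 1/n_i²), so 1/n_f² − 1/n_i² = 0.04209.
Trying n_f = 4 gives 1/n_i² = 0.02041, i.e. n_i ≈ 7; this pair matches.

n_i = 7, n_f = 4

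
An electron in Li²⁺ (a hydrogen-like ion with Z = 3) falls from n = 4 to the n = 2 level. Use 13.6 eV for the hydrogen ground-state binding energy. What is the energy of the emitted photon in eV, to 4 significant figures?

22.95 eV

The Bohr energies scale as Z², so for Z = 3: E_n = −122.4/n² eV.
E_4 = −122.4/16 = −7.650 eV and E_2 = −122.4/4 = −30.60 eV.
The photon energy is |E_4 − E_2| = 22.95 eV.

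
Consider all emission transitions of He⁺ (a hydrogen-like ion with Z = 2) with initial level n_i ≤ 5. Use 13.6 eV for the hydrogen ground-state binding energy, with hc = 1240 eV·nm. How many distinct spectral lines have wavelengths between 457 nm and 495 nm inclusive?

1

Enumerate all n_i → n_f pairs with 1 ≤ n_f < n_i ≤ 5 and compute λ = 1240 / [13.6·4·(1/n_f² − 1/n_i²)].
Lines falling in [457, 495] nm: 4→3 (468.9 nm).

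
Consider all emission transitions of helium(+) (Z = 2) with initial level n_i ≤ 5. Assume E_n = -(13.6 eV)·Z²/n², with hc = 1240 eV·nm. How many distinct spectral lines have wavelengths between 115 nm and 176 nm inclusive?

Enumerate all n_i → n_f pairs with 1 ≤ n_f < n_i ≤ 5 and compute λ = 1240 / [13.6·4·(1/n_f² − 1/n_i²)].
Lines falling in [115, 176] nm: 4→2 (121.6 nm), 3→2 (164.1 nm).

2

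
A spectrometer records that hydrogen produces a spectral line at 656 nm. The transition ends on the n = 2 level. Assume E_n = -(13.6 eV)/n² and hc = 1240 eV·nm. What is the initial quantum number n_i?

n_i = 3

The photon energy is ΔE = hc/λ = 1240 / 656 = 1.890 eV.
With Z = 1, ΔE = 13.60 × (1/n_f² − 1/n_i²), so 1/n_f² − 1/n_i² = 0.1390.
With n_f = 2: 1/n_i² = 1/4 − 0.1390 = 0.1110, so n_i ≈ 3.00.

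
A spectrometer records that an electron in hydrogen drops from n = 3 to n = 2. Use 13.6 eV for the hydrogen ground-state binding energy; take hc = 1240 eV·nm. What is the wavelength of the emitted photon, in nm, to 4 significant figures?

656.5 nm

ΔE = 13.60 × (1/2² − 1/3²) = 13.60 × 0.1389 = 1.889 eV.
λ = hc/ΔE = 1240 / 1.889 = 656.5 nm.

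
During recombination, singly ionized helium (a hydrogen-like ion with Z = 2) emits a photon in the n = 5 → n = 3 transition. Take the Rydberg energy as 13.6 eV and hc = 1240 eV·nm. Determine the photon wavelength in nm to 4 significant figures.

For Z = 2 the level energies scale as Z², so the effective Rydberg energy is 13.6 × 4 = 54.40 eV.
ΔE = 54.40 × (1/3² − 1/5²) = 54.40 × 0.07111 = 3.868 eV.
λ = hc/ΔE = 1240 / 3.868 = 320.5 nm.

320.5 nm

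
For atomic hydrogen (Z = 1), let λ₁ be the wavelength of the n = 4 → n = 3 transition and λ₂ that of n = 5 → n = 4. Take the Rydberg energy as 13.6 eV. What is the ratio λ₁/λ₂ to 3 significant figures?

0.463

λ ∝ 1/ΔE ∝ 1/(1/n_f² − 1/n_i²), and the Z² and hc factors cancel in the ratio.
λ₁/λ₂ = (1/4² − 1/5²)/(1/3² − 1/4²) = 0.02250/0.04861 = 0.463.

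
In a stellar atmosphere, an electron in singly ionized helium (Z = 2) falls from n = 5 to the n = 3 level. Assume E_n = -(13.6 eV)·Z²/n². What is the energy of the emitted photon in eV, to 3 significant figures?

3.87 eV

The Bohr energies scale as Z², so for Z = 2: E_n = −54.40/n² eV.
E_5 = −54.40/25 = −2.176 eV and E_3 = −54.40/9 = −6.044 eV.
The photon energy is |E_5 − E_3| = 3.87 eV.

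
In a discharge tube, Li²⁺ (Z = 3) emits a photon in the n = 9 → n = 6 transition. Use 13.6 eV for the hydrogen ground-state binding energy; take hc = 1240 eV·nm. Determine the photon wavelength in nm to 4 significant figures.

For Z = 3 the level energies scale as Z², so the effective Rydberg energy is 13.6 × 9 = 122.4 eV.
ΔE = 122.4 × (1/6² − 1/9²) = 122.4 × 0.01543 = 1.889 eV.
λ = hc/ΔE = 1240 / 1.889 = 656.5 nm.

656.5 nm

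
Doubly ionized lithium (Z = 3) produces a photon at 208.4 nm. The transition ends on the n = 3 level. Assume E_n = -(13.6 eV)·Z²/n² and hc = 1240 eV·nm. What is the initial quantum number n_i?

n_i = 4

The photon energy is ΔE = hc/λ = 1240 / 208.4 = 5.950 eV.
With Z = 3, ΔE = 122.4 × (1/n_f² − 1/n_i²), so 1/n_f² − 1/n_i² = 0.04861.
With n_f = 3: 1/n_i² = 1/9 − 0.04861 = 0.06250, so n_i ≈ 4.00.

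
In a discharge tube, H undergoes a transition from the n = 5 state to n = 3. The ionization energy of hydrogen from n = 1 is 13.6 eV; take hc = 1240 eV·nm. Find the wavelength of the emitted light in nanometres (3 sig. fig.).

ΔE = 13.60 × (1/3² − 1/5²) = 13.60 × 0.07111 = 0.9671 eV.
λ = hc/ΔE = 1240 / 0.9671 = 1280 nm.

1280 nm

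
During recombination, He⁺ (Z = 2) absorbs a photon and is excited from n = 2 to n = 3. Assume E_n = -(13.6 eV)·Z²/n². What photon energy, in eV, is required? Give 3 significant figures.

7.56 eV

The Bohr energies scale as Z², so for Z = 2: E_n = −54.40/n² eV.
E_3 = −54.40/9 = −6.044 eV and E_2 = −54.40/4 = −13.60 eV.
The photon energy is |E_3 − E_2| = 7.56 eV.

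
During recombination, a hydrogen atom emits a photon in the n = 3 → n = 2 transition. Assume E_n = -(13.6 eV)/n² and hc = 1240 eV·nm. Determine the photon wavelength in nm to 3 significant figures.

ΔE = 13.60 × (1/2² − 1/3²) = 13.60 × 0.1389 = 1.889 eV.
λ = hc/ΔE = 1240 / 1.889 = 656 nm.

656 nm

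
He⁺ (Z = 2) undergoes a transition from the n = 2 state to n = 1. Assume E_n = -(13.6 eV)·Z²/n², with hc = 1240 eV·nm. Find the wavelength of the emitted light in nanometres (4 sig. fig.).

For Z = 2 the level energies scale as Z², so the effective Rydberg energy is 13.6 × 4 = 54.40 eV.
ΔE = 54.40 × (1/1² − 1/2²) = 54.40 × 0.7500 = 40.80 eV.
λ = hc/ΔE = 1240 / 40.80 = 30.39 nm.

30.39 nm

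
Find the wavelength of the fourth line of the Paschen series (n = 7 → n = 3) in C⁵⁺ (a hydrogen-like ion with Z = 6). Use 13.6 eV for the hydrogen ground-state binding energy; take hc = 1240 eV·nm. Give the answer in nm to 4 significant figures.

27.92 nm

The Paschen series terminates on n_f = 3; the fourth line has n_i = 3+4 = 7.
ΔE = 489.6 × (1/3² − 1/7²) = 44.41 eV.
λ = 1240 / 44.41 = 27.92 nm.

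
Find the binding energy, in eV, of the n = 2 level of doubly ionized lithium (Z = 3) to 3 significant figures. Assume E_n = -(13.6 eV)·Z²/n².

E_n = −13.6 Z²/n² = −122.4/n² eV for Z = 3.
E_2 = −122.4/4 = −30.6 eV, so ionization (to E = 0) requires 30.6 eV.

30.6 eV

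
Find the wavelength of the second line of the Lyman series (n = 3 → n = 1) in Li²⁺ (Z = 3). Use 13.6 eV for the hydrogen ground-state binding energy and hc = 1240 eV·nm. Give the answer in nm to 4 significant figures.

11.40 nm

The Lyman series terminates on n_f = 1; the second line has n_i = 1+2 = 3.
ΔE = 122.4 × (1/1² − 1/3²) = 108.8 eV.
λ = 1240 / 108.8 = 11.40 nm.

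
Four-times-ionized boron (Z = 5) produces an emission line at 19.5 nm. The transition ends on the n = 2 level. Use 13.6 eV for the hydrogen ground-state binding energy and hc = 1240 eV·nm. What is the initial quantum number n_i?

The photon energy is ΔE = hc/λ = 1240 / 19.5 = 63.59 eV.
With Z = 5, ΔE = 340.0 × (1/n_f² − 1/n_i²), so 1/n_f² − 1/n_i² = 0.1870.
With n_f = 2: 1/n_i² = 1/4 − 0.1870 = 0.06297, so n_i ≈ 3.99.

n_i = 4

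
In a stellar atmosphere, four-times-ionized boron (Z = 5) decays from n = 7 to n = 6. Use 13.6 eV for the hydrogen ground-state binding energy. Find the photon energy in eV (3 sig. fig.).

2.51 eV

The Bohr energies scale as Z², so for Z = 5: E_n = −340.0/n² eV.
E_7 = −340.0/49 = −6.939 eV and E_6 = −340.0/36 = −9.444 eV.
The photon energy is |E_7 − E_6| = 2.51 eV.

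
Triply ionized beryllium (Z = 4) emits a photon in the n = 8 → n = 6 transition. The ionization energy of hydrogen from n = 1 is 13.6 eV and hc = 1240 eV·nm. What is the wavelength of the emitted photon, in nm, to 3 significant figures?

469 nm

For Z = 4 the level energies scale as Z², so the effective Rydberg energy is 13.6 × 16 = 217.6 eV.
ΔE = 217.6 × (1/6² − 1/8²) = 217.6 × 0.01215 = 2.644 eV.
λ = hc/ΔE = 1240 / 2.644 = 469 nm.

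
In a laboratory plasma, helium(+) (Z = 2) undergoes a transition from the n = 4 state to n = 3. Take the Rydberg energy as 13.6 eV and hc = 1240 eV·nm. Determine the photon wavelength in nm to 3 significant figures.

469 nm

For Z = 2 the level energies scale as Z², so the effective Rydberg energy is 13.6 × 4 = 54.40 eV.
ΔE = 54.40 × (1/3² − 1/4²) = 54.40 × 0.04861 = 2.644 eV.
λ = hc/ΔE = 1240 / 2.644 = 469 nm.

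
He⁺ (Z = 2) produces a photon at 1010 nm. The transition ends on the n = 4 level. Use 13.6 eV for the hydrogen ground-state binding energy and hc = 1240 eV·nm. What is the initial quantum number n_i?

n_i = 5

The photon energy is ΔE = hc/λ = 1240 / 1010 = 1.228 eV.
With Z = 2, ΔE = 54.40 × (1/n_f² − 1/n_i²), so 1/n_f² − 1/n_i² = 0.02257.
With n_f = 4: 1/n_i² = 1/16 − 0.02257 = 0.03993, so n_i ≈ 5.00.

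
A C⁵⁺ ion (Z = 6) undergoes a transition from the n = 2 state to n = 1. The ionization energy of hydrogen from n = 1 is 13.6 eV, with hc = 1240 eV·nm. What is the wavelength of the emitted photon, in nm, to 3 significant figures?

For Z = 6 the level energies scale as Z², so the effective Rydberg energy is 13.6 × 36 = 489.6 eV.
ΔE = 489.6 × (1/1² − 1/2²) = 489.6 × 0.7500 = 367.2 eV.
λ = hc/ΔE = 1240 / 367.2 = 3.38 nm.

3.38 nm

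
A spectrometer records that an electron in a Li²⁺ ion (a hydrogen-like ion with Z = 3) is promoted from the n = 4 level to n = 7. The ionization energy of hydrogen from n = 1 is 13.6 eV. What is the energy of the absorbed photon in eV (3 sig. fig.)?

The Bohr energies scale as Z², so for Z = 3: E_n = −122.4/n² eV.
E_7 = −122.4/49 = −2.498 eV and E_4 = −122.4/16 = −7.650 eV.
The photon energy is |E_7 − E_4| = 5.15 eV.

5.15 eV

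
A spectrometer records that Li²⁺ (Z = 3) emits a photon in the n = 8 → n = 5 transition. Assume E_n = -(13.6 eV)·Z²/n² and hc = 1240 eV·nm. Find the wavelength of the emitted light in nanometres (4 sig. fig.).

For Z = 3 the level energies scale as Z², so the effective Rydberg energy is 13.6 × 9 = 122.4 eV.
ΔE = 122.4 × (1/5² − 1/8²) = 122.4 × 0.02438 = 2.984 eV.
λ = hc/ΔE = 1240 / 2.984 = 415.6 nm.

415.6 nm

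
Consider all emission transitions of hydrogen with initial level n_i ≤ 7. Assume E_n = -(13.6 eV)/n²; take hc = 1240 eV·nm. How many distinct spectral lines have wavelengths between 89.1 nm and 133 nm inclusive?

Enumerate all n_i → n_f pairs with 1 ≤ n_f < n_i ≤ 7 and compute λ = 1240 / [13.6·1·(1/n_f² − 1/n_i²)].
Lines falling in [89.1, 133] nm: 7→1 (93.08 nm), 6→1 (93.78 nm), 5→1 (94.98 nm), 4→1 (97.25 nm), 3→1 (102.6 nm), 2→1 (121.6 nm).

6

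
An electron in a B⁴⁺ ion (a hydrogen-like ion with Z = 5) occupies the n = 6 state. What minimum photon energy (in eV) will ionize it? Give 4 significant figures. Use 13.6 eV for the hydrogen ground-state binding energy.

E_n = −13.6 Z²/n² = −340.0/n² eV for Z = 5.
E_6 = −340.0/36 = −9.444 eV, so ionization (to E = 0) requires 9.444 eV.

9.444 eV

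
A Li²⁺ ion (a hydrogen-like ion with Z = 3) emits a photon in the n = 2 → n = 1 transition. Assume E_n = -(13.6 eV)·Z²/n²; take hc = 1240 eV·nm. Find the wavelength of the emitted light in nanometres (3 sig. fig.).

13.5 nm

For Z = 3 the level energies scale as Z², so the effective Rydberg energy is 13.6 × 9 = 122.4 eV.
ΔE = 122.4 × (1/1² − 1/2²) = 122.4 × 0.7500 = 91.80 eV.
λ = hc/ΔE = 1240 / 91.80 = 13.5 nm.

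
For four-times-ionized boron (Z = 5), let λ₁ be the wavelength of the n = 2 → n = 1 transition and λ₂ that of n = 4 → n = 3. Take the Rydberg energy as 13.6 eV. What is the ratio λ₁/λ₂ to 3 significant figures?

0.0648

λ ∝ 1/ΔE ∝ 1/(1/n_f² − 1/n_i²), and the Z² and hc factors cancel in the ratio.
λ₁/λ₂ = (1/3² − 1/4²)/(1/1² − 1/2²) = 0.04861/0.7500 = 0.0648.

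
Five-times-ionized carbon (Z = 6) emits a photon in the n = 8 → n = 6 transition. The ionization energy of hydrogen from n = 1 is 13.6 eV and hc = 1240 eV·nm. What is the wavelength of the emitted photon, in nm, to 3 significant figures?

208 nm

For Z = 6 the level energies scale as Z², so the effective Rydberg energy is 13.6 × 36 = 489.6 eV.
ΔE = 489.6 × (1/6² − 1/8²) = 489.6 × 0.01215 = 5.950 eV.
λ = hc/ΔE = 1240 / 5.950 = 208 nm.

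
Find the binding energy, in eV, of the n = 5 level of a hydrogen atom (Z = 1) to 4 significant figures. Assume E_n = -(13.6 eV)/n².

0.5440 eV

E_5 = −13.60/25 = −0.5440 eV, so ionization (to E = 0) requires 0.5440 eV.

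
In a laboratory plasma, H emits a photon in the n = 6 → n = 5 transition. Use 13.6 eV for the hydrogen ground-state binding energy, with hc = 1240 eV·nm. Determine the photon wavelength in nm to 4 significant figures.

7460 nm

ΔE = 13.60 × (1/5² − 1/6²) = 13.60 × 0.01222 = 0.1662 eV.
λ = hc/ΔE = 1240 / 0.1662 = 7460 nm.
This line belongs to the Pfund series.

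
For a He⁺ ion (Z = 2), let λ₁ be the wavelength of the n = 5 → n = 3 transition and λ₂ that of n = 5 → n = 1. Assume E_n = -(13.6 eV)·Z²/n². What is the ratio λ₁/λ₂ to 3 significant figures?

13.5

λ ∝ 1/ΔE ∝ 1/(1/n_f² − 1/n_i²), and the Z² and hc factors cancel in the ratio.
λ₁/λ₂ = (1/1² − 1/5²)/(1/3² − 1/5²) = 0.9600/0.07111 = 13.5.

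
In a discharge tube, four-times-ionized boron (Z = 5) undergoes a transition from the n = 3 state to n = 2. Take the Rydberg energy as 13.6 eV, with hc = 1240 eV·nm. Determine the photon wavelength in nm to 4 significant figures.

For Z = 5 the level energies scale as Z², so the effective Rydberg energy is 13.6 × 25 = 340.0 eV.
ΔE = 340.0 × (1/2² − 1/3²) = 340.0 × 0.1389 = 47.22 eV.
λ = hc/ΔE = 1240 / 47.22 = 26.26 nm.

26.26 nm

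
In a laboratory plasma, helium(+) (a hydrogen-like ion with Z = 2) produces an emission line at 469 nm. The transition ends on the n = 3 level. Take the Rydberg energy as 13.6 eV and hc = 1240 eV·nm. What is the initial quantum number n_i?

n_i = 4

The photon energy is ΔE = hc/λ = 1240 / 469 = 2.644 eV.
With Z = 2, ΔE = 54.40 × (1/n_f² − 1/n_i²), so 1/n_f² − 1/n_i² = 0.04860.
With n_f = 3: 1/n_i² = 1/9 − 0.04860 = 0.06251, so n_i ≈ 4.00.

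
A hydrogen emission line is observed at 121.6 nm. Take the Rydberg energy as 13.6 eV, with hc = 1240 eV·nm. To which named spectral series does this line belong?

Lyman

ΔE = 1240/121.6 = 10.20 eV.
This matches 13.6 × (1/1² − 1/2²), so n_f = 1: the Lyman series.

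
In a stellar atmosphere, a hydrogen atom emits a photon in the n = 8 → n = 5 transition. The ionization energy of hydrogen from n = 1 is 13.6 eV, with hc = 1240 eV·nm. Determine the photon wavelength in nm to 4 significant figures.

3741 nm

ΔE = 13.60 × (1/5² − 1/8²) = 13.60 × 0.02438 = 0.3315 eV.
λ = hc/ΔE = 1240 / 0.3315 = 3741 nm.
This line belongs to the Pfund series.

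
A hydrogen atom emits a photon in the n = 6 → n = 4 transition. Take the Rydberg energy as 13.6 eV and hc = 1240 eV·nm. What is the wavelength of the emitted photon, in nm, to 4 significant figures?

ΔE = 13.60 × (1/4² − 1/6²) = 13.60 × 0.03472 = 0.4722 eV.
λ = hc/ΔE = 1240 / 0.4722 = 2626 nm.

2626 nm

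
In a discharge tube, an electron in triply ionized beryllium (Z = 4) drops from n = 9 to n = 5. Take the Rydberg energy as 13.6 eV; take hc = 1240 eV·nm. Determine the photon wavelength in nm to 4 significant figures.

For Z = 4 the level energies scale as Z², so the effective Rydberg energy is 13.6 × 16 = 217.6 eV.
ΔE = 217.6 × (1/5² − 1/9²) = 217.6 × 0.02765 = 6.018 eV.
λ = hc/ΔE = 1240 / 6.018 = 206.1 nm.

206.1 nm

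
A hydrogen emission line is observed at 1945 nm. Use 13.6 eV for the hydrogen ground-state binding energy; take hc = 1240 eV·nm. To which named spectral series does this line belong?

ΔE = 1240/1945 = 0.6375 eV.
This matches 13.6 × (1/4² − 1/8²), so n_f = 4: the Brackett series.

Brackett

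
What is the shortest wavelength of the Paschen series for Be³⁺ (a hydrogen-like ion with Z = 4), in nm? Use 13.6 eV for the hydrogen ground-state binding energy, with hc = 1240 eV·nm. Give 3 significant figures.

51.3 nm

The Paschen series has lower level n_f = 3; the series limit corresponds to n_i → ∞.
ΔE_max = 13.6 × 16 / 3² = 24.18 eV.
λ_min = 1240 / 24.18 = 51.3 nm.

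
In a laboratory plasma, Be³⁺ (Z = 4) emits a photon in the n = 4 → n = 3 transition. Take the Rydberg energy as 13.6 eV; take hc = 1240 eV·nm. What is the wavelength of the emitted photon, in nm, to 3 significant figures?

For Z = 4 the level energies scale as Z², so the effective Rydberg energy is 13.6 × 16 = 217.6 eV.
ΔE = 217.6 × (1/3² − 1/4²) = 217.6 × 0.04861 = 10.58 eV.
λ = hc/ΔE = 1240 / 10.58 = 117 nm.

117 nm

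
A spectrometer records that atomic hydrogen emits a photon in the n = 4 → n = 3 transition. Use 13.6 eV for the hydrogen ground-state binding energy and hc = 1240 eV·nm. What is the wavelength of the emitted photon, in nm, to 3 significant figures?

ΔE = 13.60 × (1/3² − 1/4²) = 13.60 × 0.04861 = 0.6611 eV.
λ = hc/ΔE = 1240 / 0.6611 = 1880 nm.
This line belongs to the Paschen series.

1880 nm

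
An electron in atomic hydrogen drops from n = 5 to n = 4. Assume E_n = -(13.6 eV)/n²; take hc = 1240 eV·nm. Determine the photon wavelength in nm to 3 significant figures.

4050 nm

ΔE = 13.60 × (1/4² − 1/5²) = 13.60 × 0.02250 = 0.3060 eV.
λ = hc/ΔE = 1240 / 0.3060 = 4050 nm.
This line belongs to the Brackett series.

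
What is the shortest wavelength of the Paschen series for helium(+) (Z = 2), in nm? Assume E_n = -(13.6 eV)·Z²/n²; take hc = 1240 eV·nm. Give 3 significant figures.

The Paschen series has lower level n_f = 3; the series limit corresponds to n_i → ∞.
ΔE_max = 13.6 × 4 / 3² = 6.044 eV.
λ_min = 1240 / 6.044 = 205 nm.

205 nm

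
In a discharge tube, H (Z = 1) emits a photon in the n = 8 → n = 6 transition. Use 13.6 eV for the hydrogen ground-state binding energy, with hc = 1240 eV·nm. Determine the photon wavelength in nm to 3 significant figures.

7500 nm

ΔE = 13.60 × (1/6² − 1/8²) = 13.60 × 0.01215 = 0.1653 eV.
λ = hc/ΔE = 1240 / 0.1653 = 7500 nm.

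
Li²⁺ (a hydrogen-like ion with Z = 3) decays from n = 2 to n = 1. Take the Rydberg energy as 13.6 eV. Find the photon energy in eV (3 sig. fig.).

91.8 eV

The Bohr energies scale as Z², so for Z = 3: E_n = −122.4/n² eV.
E_2 = −122.4/4 = −30.60 eV and E_1 = −122.4/1 = −122.4 eV.
The photon energy is |E_2 − E_1| = 91.8 eV.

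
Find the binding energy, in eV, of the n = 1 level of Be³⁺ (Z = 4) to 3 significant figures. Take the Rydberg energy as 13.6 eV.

218 eV

E_n = −13.6 Z²/n² = −217.6/n² eV for Z = 4.
E_1 = −217.6/1 = −218 eV, so ionization (to E = 0) requires 218 eV.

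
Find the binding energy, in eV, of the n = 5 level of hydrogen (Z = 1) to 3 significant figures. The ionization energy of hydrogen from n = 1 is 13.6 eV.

E_5 = −13.60/25 = −0.544 eV, so ionization (to E = 0) requires 0.544 eV.

0.544 eV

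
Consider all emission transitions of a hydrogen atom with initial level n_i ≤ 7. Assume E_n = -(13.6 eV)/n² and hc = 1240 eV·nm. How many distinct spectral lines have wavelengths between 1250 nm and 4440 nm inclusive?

5

Enumerate all n_i → n_f pairs with 1 ≤ n_f < n_i ≤ 7 and compute λ = 1240 / [13.6·1·(1/n_f² − 1/n_i²)].
Lines falling in [1250, 4440] nm: 5→3 (1282 nm), 4→3 (1876 nm), 7→4 (2166 nm), 6→4 (2626 nm), 5→4 (4052 nm).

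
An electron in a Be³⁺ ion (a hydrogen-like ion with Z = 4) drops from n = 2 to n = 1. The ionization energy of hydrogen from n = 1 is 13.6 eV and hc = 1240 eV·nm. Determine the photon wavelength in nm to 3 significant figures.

7.60 nm

For Z = 4 the level energies scale as Z², so the effective Rydberg energy is 13.6 × 16 = 217.6 eV.
ΔE = 217.6 × (1/1² − 1/2²) = 217.6 × 0.7500 = 163.2 eV.
λ = hc/ΔE = 1240 / 163.2 = 7.60 nm.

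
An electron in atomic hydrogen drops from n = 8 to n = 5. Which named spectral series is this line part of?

The series is set by the lower level: n_f = 5 is the Pfund series.

Pfund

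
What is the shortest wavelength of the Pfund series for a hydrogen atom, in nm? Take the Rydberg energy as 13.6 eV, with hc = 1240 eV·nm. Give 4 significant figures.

The Pfund series has lower level n_f = 5; the series limit corresponds to n_i → ∞.
ΔE_max = 13.6 × 1 / 5² = 0.5440 eV.
λ_min = 1240 / 0.5440 = 2279 nm.

2279 nm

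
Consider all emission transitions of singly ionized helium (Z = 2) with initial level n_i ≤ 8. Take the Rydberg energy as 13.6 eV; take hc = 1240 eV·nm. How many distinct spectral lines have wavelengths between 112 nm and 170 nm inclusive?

2

Enumerate all n_i → n_f pairs with 1 ≤ n_f < n_i ≤ 8 and compute λ = 1240 / [13.6·4·(1/n_f² − 1/n_i²)].
Lines falling in [112, 170] nm: 4→2 (121.6 nm), 3→2 (164.1 nm).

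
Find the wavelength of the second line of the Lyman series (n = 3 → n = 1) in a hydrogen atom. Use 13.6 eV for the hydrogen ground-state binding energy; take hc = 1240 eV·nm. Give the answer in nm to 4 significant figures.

The Lyman series terminates on n_f = 1; the second line has n_i = 1+2 = 3.
ΔE = 13.60 × (1/1² − 1/3²) = 12.09 eV.
λ = 1240 / 12.09 = 102.6 nm.

102.6 nm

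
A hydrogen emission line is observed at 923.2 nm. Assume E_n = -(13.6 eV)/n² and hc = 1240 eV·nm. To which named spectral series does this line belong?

Paschen

ΔE = 1240/923.2 = 1.343 eV.
This matches 13.6 × (1/3² − 1/9²), so n_f = 3: the Paschen series.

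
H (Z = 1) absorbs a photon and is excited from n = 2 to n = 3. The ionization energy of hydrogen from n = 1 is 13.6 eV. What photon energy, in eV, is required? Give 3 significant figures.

E_3 = −13.60/9 = −1.511 eV and E_2 = −13.60/4 = −3.400 eV.
The photon energy is |E_3 − E_2| = 1.89 eV.

1.89 eV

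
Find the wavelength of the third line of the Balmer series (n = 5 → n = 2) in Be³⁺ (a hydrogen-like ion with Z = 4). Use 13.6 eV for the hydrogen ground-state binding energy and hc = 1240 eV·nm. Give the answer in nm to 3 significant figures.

27.1 nm

The Balmer series terminates on n_f = 2; the third line has n_i = 2+3 = 5.
ΔE = 217.6 × (1/2² − 1/5²) = 45.70 eV.
λ = 1240 / 45.70 = 27.1 nm.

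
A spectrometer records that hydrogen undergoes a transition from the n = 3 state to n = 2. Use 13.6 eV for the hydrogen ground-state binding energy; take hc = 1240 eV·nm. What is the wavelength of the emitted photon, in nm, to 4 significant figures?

ΔE = 13.60 × (1/2² − 1/3²) = 13.60 × 0.1389 = 1.889 eV.
λ = hc/ΔE = 1240 / 1.889 = 656.5 nm.

656.5 nm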